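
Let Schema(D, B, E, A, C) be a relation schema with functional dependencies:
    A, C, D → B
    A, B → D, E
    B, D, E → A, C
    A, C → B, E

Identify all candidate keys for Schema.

{A, B}, {A, C}, {B, D, E}

Closure of {A, B} is {A, B, C, D, E}, the whole schema; {A, B} is a candidate key.
Closure of {A, C} is {A, B, C, D, E}, the whole schema; {A, C} is a candidate key.
Closure of {B, D, E} is {A, B, C, D, E}, the whole schema; {B, D, E} is a candidate key.
No proper subset of any of these is a key, and no other minimal superkey exists.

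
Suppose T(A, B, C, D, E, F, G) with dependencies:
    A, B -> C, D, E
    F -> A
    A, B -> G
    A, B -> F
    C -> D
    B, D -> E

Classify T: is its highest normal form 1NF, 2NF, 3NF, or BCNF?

2NF

Candidate keys: {A, B}, {B, F}. Prime attributes: {A, B, F}.
F -> A: {F}⁺ = {A, F}, which is not all of the attributes, so the left side is not a superkey — BCNF is violated.
Because {D} is non-prime and the left side of C -> D is not a superkey, the relation is not in 3NF.
Checking every proper subset of each key, none determines a non-prime attribute — 2NF is satisfied.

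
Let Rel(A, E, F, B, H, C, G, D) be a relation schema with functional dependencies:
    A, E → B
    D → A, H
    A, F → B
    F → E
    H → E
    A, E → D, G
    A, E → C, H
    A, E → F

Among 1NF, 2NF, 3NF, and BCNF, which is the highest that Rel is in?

3NF

Candidate keys: {A, E}, {A, F}, {A, H}, {D}. Prime attributes: {A, D, E, F, H}.
For F → E we have {F}⁺ = {E, F}; {F} is not a superkey, so BCNF fails.
Its right-hand attributes {E} are all prime, as are those of every other non-superkey FD — the relation is in 3NF.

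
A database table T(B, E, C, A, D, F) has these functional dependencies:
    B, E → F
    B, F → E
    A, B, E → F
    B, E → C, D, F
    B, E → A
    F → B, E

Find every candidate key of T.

{B, E}, {F}

{F}⁺ = {A, B, C, D, E, F}, which is every attribute, so {F} is a candidate key.
{B, E}⁺ = {A, B, C, D, E, F}, which is every attribute, so {B, E} is a candidate key.
Any other superkey properly contains one of these, so there are no further candidate keys.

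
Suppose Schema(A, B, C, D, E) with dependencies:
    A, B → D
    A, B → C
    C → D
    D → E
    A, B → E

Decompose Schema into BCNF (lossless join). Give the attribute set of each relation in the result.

Candidate key of the original relation: {A, B}.
Within {A, B, C, D, E}: {C}⁺ ∩ {A, B, C, D, E} = {C, D, E}, not the whole set, so C → D, E violates BCNF; decompose into {C, D, E} and {A, B, C}.
Within {C, D, E}: {D}⁺ ∩ {C, D, E} = {D, E}, not the whole set, so D → E violates BCNF; decompose into {D, E} and {C, D}.
{D, E} has no BCNF violation.
{C, D} has no BCNF violation.
{A, B, C} has no BCNF violation.

{A, B, C}; {C, D}; {D, E}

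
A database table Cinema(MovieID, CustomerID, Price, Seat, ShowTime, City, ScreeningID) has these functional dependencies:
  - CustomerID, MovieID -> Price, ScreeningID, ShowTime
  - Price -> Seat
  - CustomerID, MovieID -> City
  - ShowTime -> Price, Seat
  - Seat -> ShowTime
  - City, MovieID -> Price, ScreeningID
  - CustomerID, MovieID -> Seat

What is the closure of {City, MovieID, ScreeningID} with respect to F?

Start with {City, MovieID, ScreeningID}.
City, MovieID -> Price, ScreeningID applies; add {Price} → now {City, MovieID, Price, ScreeningID}.
Price -> Seat applies; add {Seat} → now {City, MovieID, Price, ScreeningID, Seat}.
Seat -> ShowTime applies; add {ShowTime} → now {City, MovieID, Price, ScreeningID, Seat, ShowTime}.
No further FD applies.

{City, MovieID, Price, ScreeningID, Seat, ShowTime}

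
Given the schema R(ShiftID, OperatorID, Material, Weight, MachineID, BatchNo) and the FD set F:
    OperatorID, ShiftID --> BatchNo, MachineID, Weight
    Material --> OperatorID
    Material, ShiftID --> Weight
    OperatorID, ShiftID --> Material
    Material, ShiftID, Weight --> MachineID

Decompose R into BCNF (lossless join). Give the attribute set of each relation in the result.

{BatchNo, MachineID, Material, ShiftID, Weight}; {Material, OperatorID}

Candidate keys of the original relation: {Material, ShiftID}, {OperatorID, ShiftID}.
{BatchNo, MachineID, Material, OperatorID, ShiftID, Weight}: {Material} determines {Material, OperatorID} here but is not a superkey — split on Material --> OperatorID, giving {Material, OperatorID} and {BatchNo, MachineID, Material, ShiftID, Weight}.
{Material, OperatorID}: every determinant is a superkey — BCNF.
{BatchNo, MachineID, Material, ShiftID, Weight}: every determinant is a superkey — BCNF.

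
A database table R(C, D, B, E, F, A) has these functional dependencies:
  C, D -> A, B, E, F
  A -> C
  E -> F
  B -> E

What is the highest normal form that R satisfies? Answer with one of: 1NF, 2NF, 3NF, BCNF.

Candidate keys: {A, D}, {C, D}. Prime attributes: {A, C, D}.
For A -> C we have {A}⁺ = {A, C}; {A} is not a superkey, so BCNF fails.
E -> F determines the non-prime attribute {F} from a non-superkey — 3NF is violated.
No proper subset of a key has a non-prime attribute in its closure, so there is no partial dependency; 2NF holds.

2NF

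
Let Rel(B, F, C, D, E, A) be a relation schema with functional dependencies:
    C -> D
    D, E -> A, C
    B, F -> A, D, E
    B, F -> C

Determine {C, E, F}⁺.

{A, C, D, E, F}

Start with {C, E, F}.
C -> D applies; add {D} → now {C, D, E, F}.
D, E -> A, C applies; add {A} → now {A, C, D, E, F}.
No further FD applies.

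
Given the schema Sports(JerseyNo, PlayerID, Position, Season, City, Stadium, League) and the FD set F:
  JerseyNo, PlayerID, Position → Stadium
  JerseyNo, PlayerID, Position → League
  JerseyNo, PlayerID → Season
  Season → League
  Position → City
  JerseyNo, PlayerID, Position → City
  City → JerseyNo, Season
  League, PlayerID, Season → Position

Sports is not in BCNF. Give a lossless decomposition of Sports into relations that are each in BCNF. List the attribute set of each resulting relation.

Candidate keys of the original relation: {City, PlayerID}, {JerseyNo, PlayerID}, {PlayerID, Position}, {PlayerID, Season}.
{City, JerseyNo, League, PlayerID, Position, Season, Stadium}: {Season} determines {League, Season} here but is not a superkey — split on Season → League, giving {League, Season} and {City, JerseyNo, PlayerID, Position, Season, Stadium}.
{League, Season} is in BCNF.
{City, JerseyNo, PlayerID, Position, Season, Stadium}: {Position} determines {City, JerseyNo, Position, Season} here but is not a superkey — split on Position → City, JerseyNo, Season, giving {City, JerseyNo, Position, Season} and {PlayerID, Position, Stadium}.
{City, JerseyNo, Position, Season}: {City} determines {City, JerseyNo, Season} here but is not a superkey — split on City → JerseyNo, Season, giving {City, JerseyNo, Season} and {City, Position}.
{City, JerseyNo, Season} is in BCNF.
{City, Position} is in BCNF.
{PlayerID, Position, Stadium} is in BCNF.

{City, JerseyNo, Season}; {City, Position}; {League, Season}; {PlayerID, Position, Stadium}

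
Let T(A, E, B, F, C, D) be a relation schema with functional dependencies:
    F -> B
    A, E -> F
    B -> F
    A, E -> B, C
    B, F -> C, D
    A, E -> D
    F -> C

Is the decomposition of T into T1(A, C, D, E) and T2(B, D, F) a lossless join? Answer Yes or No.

No

Common attributes: {D}; their closure is {D}.
The closure covers neither T1 nor T2 entirely; the join is not lossless.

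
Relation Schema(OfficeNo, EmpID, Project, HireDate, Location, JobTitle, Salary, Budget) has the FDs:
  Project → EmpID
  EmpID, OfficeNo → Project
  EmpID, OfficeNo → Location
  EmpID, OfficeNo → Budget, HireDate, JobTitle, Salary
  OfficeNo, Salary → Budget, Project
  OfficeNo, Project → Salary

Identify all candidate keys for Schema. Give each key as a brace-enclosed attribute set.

{EmpID, OfficeNo}, {OfficeNo, Project}, {OfficeNo, Salary}

Attributes never on any right-hand side: {OfficeNo} — every candidate key must contain it.
Closure of {EmpID, OfficeNo} is {Budget, EmpID, HireDate, JobTitle, Location, OfficeNo, Project, Salary}, the whole schema; {EmpID, OfficeNo} is a candidate key.
Closure of {OfficeNo, Project} is {Budget, EmpID, HireDate, JobTitle, Location, OfficeNo, Project, Salary}, the whole schema; {OfficeNo, Project} is a candidate key.
Closure of {OfficeNo, Salary} is {Budget, EmpID, HireDate, JobTitle, Location, OfficeNo, Project, Salary}, the whole schema; {OfficeNo, Salary} is a candidate key.
Any other superkey properly contains one of these, so there are no further candidate keys.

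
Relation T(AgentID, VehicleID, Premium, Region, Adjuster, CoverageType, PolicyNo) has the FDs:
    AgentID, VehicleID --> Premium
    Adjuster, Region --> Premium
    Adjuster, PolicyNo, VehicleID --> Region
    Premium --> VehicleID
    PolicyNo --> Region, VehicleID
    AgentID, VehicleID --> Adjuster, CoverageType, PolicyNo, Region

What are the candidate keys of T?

No FD produces {AgentID}, so it must be in every candidate key.
{AgentID, PolicyNo}⁺ = {Adjuster, AgentID, CoverageType, PolicyNo, Premium, Region, VehicleID}, which is every attribute, so {AgentID, PolicyNo} is a candidate key.
{AgentID, Premium}⁺ = {Adjuster, AgentID, CoverageType, PolicyNo, Premium, Region, VehicleID}, which is every attribute, so {AgentID, Premium} is a candidate key.
{AgentID, VehicleID}⁺ = {Adjuster, AgentID, CoverageType, PolicyNo, Premium, Region, VehicleID}, which is every attribute, so {AgentID, VehicleID} is a candidate key.
{Adjuster, AgentID, Region}⁺ = {Adjuster, AgentID, CoverageType, PolicyNo, Premium, Region, VehicleID}, which is every attribute, so {Adjuster, AgentID, Region} is a candidate key.
These are minimal and exhaustive — every other superkey contains one of them.

{Adjuster, AgentID, Region}, {AgentID, PolicyNo}, {AgentID, Premium}, {AgentID, VehicleID}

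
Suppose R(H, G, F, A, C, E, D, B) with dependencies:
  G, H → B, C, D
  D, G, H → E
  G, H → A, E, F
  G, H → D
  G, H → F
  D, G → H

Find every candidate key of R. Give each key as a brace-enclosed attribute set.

{D, G}, {G, H}

No FD produces {G}, so it must be in every candidate key.
{D, G} is a candidate key since {D, G}⁺ = {A, B, C, D, E, F, G, H} covers every attribute.
{G, H} is a candidate key since {G, H}⁺ = {A, B, C, D, E, F, G, H} covers every attribute.
Any other superkey properly contains one of these, so there are no further candidate keys.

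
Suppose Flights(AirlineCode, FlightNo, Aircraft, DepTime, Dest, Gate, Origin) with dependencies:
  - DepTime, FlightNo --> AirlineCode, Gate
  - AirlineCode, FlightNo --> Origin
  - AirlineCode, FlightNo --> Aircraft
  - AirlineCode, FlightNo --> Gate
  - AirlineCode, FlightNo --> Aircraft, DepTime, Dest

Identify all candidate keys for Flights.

{AirlineCode, FlightNo}, {DepTime, FlightNo}

{FlightNo} never appears on the right of any FD, so every key must include it.
{AirlineCode, FlightNo} is a candidate key since {AirlineCode, FlightNo}⁺ = {Aircraft, AirlineCode, DepTime, Dest, FlightNo, Gate, Origin} covers every attribute.
{DepTime, FlightNo} is a candidate key since {DepTime, FlightNo}⁺ = {Aircraft, AirlineCode, DepTime, Dest, FlightNo, Gate, Origin} covers every attribute.
Any other superkey properly contains one of these, so there are no further candidate keys.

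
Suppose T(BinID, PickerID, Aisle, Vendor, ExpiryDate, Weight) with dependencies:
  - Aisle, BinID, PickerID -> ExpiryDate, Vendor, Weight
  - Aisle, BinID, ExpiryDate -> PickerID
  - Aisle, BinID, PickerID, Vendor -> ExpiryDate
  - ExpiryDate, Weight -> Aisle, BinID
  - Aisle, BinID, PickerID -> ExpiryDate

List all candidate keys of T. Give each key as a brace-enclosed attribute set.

{Aisle, BinID, ExpiryDate}, {Aisle, BinID, PickerID}, {ExpiryDate, Weight}

{ExpiryDate, Weight}⁺ = {Aisle, BinID, ExpiryDate, PickerID, Vendor, Weight}, which is every attribute, so {ExpiryDate, Weight} is a candidate key.
{Aisle, BinID, ExpiryDate}⁺ = {Aisle, BinID, ExpiryDate, PickerID, Vendor, Weight}, which is every attribute, so {Aisle, BinID, ExpiryDate} is a candidate key.
{Aisle, BinID, PickerID}⁺ = {Aisle, BinID, ExpiryDate, PickerID, Vendor, Weight}, which is every attribute, so {Aisle, BinID, PickerID} is a candidate key.
Any other superkey properly contains one of these, so there are no further candidate keys.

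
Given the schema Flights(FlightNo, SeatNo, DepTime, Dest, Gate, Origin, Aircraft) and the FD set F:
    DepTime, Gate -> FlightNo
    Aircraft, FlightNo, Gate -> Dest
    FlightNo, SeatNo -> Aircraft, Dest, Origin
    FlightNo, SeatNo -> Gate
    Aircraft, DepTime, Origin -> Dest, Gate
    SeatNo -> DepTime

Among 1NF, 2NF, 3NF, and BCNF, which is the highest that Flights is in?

Candidate keys: {Aircraft, Origin, SeatNo}, {FlightNo, SeatNo}, {Gate, SeatNo}. Prime attributes: {Aircraft, FlightNo, Gate, Origin, SeatNo}.
DepTime, Gate -> FlightNo: {DepTime, Gate}⁺ = {DepTime, FlightNo, Gate}, which is not all of the attributes, so the left side is not a superkey — BCNF is violated.
Aircraft, FlightNo, Gate -> Dest has non-prime {Dest} on the right and a non-superkey on the left, so 3NF fails.
{SeatNo} is a proper subset of the key {FlightNo, SeatNo}, and {SeatNo}⁺ contains the non-prime attribute {DepTime} — a partial dependency, so 2NF is violated.

1NF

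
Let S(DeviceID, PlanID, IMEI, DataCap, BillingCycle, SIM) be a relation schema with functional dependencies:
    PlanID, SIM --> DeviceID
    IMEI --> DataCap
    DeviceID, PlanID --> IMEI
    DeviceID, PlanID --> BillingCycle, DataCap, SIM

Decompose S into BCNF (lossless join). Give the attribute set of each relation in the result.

Candidate keys of the original relation: {DeviceID, PlanID}, {PlanID, SIM}.
Within {BillingCycle, DataCap, DeviceID, IMEI, PlanID, SIM}: {IMEI}⁺ ∩ {BillingCycle, DataCap, DeviceID, IMEI, PlanID, SIM} = {DataCap, IMEI}, not the whole set, so IMEI --> DataCap violates BCNF; decompose into {DataCap, IMEI} and {BillingCycle, DeviceID, IMEI, PlanID, SIM}.
{DataCap, IMEI} is in BCNF.
{BillingCycle, DeviceID, IMEI, PlanID, SIM} is in BCNF.

{BillingCycle, DeviceID, IMEI, PlanID, SIM}; {DataCap, IMEI}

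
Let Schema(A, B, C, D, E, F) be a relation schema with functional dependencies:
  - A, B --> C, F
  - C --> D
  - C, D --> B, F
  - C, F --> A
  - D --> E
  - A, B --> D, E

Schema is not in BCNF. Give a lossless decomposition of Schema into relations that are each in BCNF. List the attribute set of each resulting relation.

{A, B, C, D, F}; {D, E}

Candidate keys of the original relation: {A, B}, {C}.
Within {A, B, C, D, E, F}: {D}⁺ ∩ {A, B, C, D, E, F} = {D, E}, not the whole set, so D --> E violates BCNF; decompose into {D, E} and {A, B, C, D, F}.
{D, E}: every determinant is a superkey — BCNF.
{A, B, C, D, F}: every determinant is a superkey — BCNF.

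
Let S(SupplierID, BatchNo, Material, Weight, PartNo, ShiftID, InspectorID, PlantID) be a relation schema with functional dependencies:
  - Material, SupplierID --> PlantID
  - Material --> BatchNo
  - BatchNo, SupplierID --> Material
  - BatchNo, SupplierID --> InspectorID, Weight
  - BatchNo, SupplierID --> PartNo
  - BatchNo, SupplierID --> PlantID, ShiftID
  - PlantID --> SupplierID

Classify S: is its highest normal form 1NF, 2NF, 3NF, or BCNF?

Candidate keys: {BatchNo, PlantID}, {BatchNo, SupplierID}, {Material, PlantID}, {Material, SupplierID}. Prime attributes: {BatchNo, Material, PlantID, SupplierID}.
For Material --> BatchNo we have {Material}⁺ = {BatchNo, Material}; {Material} is not a superkey, so BCNF fails.
But every attribute on its right side ({BatchNo}) is prime, and the same holds for every other non-superkey FD, so 3NF still holds.

3NF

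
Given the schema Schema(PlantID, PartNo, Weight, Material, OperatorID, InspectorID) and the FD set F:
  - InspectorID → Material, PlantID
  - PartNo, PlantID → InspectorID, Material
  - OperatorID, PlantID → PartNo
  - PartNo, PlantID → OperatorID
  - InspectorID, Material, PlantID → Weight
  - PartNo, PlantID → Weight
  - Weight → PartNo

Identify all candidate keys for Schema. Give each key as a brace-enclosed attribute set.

{InspectorID}, {OperatorID, PlantID}, {PartNo, PlantID}, {PlantID, Weight}

Closure of {InspectorID} is {InspectorID, Material, OperatorID, PartNo, PlantID, Weight}, the whole schema; {InspectorID} is a candidate key.
Closure of {OperatorID, PlantID} is {InspectorID, Material, OperatorID, PartNo, PlantID, Weight}, the whole schema; {OperatorID, PlantID} is a candidate key.
Closure of {PartNo, PlantID} is {InspectorID, Material, OperatorID, PartNo, PlantID, Weight}, the whole schema; {PartNo, PlantID} is a candidate key.
Closure of {PlantID, Weight} is {InspectorID, Material, OperatorID, PartNo, PlantID, Weight}, the whole schema; {PlantID, Weight} is a candidate key.
These are minimal and exhaustive — every other superkey contains one of them.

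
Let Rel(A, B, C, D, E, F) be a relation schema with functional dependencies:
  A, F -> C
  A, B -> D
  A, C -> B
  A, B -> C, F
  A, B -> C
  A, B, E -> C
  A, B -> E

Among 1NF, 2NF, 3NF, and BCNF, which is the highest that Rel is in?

Candidate keys: {A, B}, {A, C}, {A, F}. Prime attributes: {A, B, C, F}.
Each dependency's left side is a superkey — BCNF holds.

BCNF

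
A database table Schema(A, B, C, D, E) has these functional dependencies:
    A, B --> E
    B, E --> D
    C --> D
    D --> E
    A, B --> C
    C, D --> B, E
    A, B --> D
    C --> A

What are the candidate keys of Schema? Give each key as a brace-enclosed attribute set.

Closure of {C} is {A, B, C, D, E}, the whole schema; {C} is a candidate key.
Closure of {A, B} is {A, B, C, D, E}, the whole schema; {A, B} is a candidate key.
These are minimal and exhaustive — every other superkey contains one of them.

{A, B}, {C}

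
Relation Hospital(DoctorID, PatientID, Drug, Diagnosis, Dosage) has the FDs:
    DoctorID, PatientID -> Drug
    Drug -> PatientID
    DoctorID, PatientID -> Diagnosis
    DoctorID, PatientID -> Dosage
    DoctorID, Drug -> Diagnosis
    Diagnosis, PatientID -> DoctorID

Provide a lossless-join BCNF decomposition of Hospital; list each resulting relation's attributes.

{Diagnosis, DoctorID, Dosage, Drug}; {Drug, PatientID}

Candidate keys of the original relation: {Diagnosis, Drug}, {Diagnosis, PatientID}, {DoctorID, Drug}, {DoctorID, PatientID}.
Within {Diagnosis, DoctorID, Dosage, Drug, PatientID}: {Drug}⁺ ∩ {Diagnosis, DoctorID, Dosage, Drug, PatientID} = {Drug, PatientID}, not the whole set, so Drug -> PatientID violates BCNF; decompose into {Drug, PatientID} and {Diagnosis, DoctorID, Dosage, Drug}.
{Drug, PatientID}: every determinant is a superkey — BCNF.
{Diagnosis, DoctorID, Dosage, Drug}: every determinant is a superkey — BCNF.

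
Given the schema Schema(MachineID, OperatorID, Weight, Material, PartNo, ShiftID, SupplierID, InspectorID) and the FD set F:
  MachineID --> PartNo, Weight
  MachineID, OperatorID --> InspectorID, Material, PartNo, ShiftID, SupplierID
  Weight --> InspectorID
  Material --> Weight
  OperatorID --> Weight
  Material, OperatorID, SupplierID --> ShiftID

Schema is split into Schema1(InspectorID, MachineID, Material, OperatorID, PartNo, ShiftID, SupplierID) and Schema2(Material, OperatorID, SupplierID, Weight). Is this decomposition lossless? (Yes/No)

Yes

Common attributes: {Material, OperatorID, SupplierID}; their closure is {InspectorID, Material, OperatorID, ShiftID, SupplierID, Weight}.
Since Schema2 ⊆ {InspectorID, Material, OperatorID, ShiftID, SupplierID, Weight}, the intersection is a superkey of Schema2; the decomposition is lossless.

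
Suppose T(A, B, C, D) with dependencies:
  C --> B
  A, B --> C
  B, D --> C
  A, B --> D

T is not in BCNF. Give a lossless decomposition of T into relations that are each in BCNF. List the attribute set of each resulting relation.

Candidate keys of the original relation: {A, B}, {A, C}.
In {A, B, C, D}, {C} is not a superkey ({C}⁺ restricted to this set is {B, C}), so split on C --> B into {B, C} and {A, C, D}.
{B, C} has no BCNF violation.
{A, C, D} has no BCNF violation.

{A, C, D}; {B, C}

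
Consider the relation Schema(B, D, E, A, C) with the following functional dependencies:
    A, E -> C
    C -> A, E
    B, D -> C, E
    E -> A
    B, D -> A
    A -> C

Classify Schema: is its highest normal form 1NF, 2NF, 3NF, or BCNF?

Candidate key: {B, D}. Prime attributes: {B, D}.
For A, E -> C we have {A, E}⁺ = {A, C, E}; {A, E} is not a superkey, so BCNF fails.
Because {C} is non-prime and the left side of A, E -> C is not a superkey, the relation is not in 3NF.
No proper subset of a key has a non-prime attribute in its closure, so there is no partial dependency; 2NF holds.

2NF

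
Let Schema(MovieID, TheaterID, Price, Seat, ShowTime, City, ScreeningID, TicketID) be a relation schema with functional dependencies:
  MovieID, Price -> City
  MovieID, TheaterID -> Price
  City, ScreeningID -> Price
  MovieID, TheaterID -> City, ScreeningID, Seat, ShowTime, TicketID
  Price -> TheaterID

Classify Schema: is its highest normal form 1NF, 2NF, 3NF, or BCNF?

Candidate keys: {City, MovieID, ScreeningID}, {MovieID, Price}, {MovieID, TheaterID}. Prime attributes: {City, MovieID, Price, ScreeningID, TheaterID}.
City, ScreeningID -> Price: {City, ScreeningID}⁺ = {City, Price, ScreeningID, TheaterID}, which is not all of the attributes, so the left side is not a superkey — BCNF is violated.
But every attribute on its right side ({Price}) is prime, and the same holds for every other non-superkey FD, so 3NF still holds.

3NF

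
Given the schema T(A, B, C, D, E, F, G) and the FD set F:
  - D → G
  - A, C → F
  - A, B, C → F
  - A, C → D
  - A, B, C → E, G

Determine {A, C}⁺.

Start with {A, C}.
A, C → F applies; add {F} → now {A, C, F}.
A, C → D applies; add {D} → now {A, C, D, F}.
D → G applies; add {G} → now {A, C, D, F, G}.
No further FD applies.

{A, C, D, F, G}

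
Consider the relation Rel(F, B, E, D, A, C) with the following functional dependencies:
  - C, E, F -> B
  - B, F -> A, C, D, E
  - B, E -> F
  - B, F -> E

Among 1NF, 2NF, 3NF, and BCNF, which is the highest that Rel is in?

BCNF

Candidate keys: {B, E}, {B, F}, {C, E, F}. Prime attributes: {B, C, E, F}.
Each dependency's left side is a superkey — BCNF holds.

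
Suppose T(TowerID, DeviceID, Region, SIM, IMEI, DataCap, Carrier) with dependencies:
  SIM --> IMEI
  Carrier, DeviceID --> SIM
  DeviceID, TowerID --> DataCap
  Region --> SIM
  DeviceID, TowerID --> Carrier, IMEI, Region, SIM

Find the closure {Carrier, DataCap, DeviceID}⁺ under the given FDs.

{Carrier, DataCap, DeviceID, IMEI, SIM}

Start with {Carrier, DataCap, DeviceID}.
Carrier, DeviceID --> SIM applies; add {SIM} → now {Carrier, DataCap, DeviceID, SIM}.
SIM --> IMEI applies; add {IMEI} → now {Carrier, DataCap, DeviceID, IMEI, SIM}.
No further FD applies.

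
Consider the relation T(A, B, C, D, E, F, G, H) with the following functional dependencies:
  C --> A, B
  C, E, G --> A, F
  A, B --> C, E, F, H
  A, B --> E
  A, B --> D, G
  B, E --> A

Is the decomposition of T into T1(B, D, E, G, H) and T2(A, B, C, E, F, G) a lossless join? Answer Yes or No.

Yes

Common attributes: {B, E, G}; their closure is {A, B, C, D, E, F, G, H}.
T1 is contained in that closure, so T1 ∩ T2 --> T1 holds and the join is lossless.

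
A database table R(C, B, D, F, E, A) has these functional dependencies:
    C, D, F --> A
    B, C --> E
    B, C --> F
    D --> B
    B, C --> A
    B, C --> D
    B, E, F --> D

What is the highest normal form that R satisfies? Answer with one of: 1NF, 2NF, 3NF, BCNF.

3NF

Candidate keys: {B, C}, {C, D}. Prime attributes: {B, C, D}.
For D --> B we have {D}⁺ = {B, D}; {D} is not a superkey, so BCNF fails.
Its right-hand attributes {B} are all prime, as are those of every other non-superkey FD — the relation is in 3NF.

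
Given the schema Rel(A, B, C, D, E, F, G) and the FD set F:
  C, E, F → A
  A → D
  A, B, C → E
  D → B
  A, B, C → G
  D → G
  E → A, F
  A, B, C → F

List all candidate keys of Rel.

{A, C}, {C, E}

{C} never appears on the right of any FD, so every key must include it.
Closure of {A, C} is {A, B, C, D, E, F, G}, the whole schema; {A, C} is a candidate key.
Closure of {C, E} is {A, B, C, D, E, F, G}, the whole schema; {C, E} is a candidate key.
Any other superkey properly contains one of these, so there are no further candidate keys.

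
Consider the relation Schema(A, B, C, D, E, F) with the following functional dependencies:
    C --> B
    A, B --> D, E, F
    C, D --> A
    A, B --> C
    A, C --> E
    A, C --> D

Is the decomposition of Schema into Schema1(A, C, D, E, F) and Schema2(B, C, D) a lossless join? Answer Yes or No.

The shared attributes are {C, D} and {C, D}⁺ = {A, B, C, D, E, F}.
Schema1 is contained in that closure, so Schema1 ∩ Schema2 --> Schema1 holds and the join is lossless.

Yes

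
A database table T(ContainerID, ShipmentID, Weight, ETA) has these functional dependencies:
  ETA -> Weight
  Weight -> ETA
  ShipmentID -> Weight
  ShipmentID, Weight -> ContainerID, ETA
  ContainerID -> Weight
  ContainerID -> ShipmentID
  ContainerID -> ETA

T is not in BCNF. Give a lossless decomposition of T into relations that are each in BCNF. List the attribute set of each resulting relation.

Candidate keys of the original relation: {ContainerID}, {ShipmentID}.
Within {ContainerID, ETA, ShipmentID, Weight}: {ETA}⁺ ∩ {ContainerID, ETA, ShipmentID, Weight} = {ETA, Weight}, not the whole set, so ETA -> Weight violates BCNF; decompose into {ETA, Weight} and {ContainerID, ETA, ShipmentID}.
{ETA, Weight}: every determinant is a superkey — BCNF.
{ContainerID, ETA, ShipmentID}: every determinant is a superkey — BCNF.

{ContainerID, ETA, ShipmentID}; {ETA, Weight}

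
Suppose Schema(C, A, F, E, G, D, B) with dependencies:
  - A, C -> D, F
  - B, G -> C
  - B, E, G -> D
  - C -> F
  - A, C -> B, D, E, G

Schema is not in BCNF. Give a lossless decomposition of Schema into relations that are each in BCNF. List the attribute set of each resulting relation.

{A, B, E, G}; {B, C, G}; {B, D, E, G}; {C, F}

Candidate keys of the original relation: {A, B, G}, {A, C}.
{A, B, C, D, E, F, G}: {B, G} determines {B, C, F, G} here but is not a superkey — split on B, G -> C, F, giving {B, C, F, G} and {A, B, D, E, G}.
{B, C, F, G}: {C} determines {C, F} here but is not a superkey — split on C -> F, giving {C, F} and {B, C, G}.
{C, F} is in BCNF.
{B, C, G} is in BCNF.
{A, B, D, E, G}: {B, E, G} determines {B, D, E, G} here but is not a superkey — split on B, E, G -> D, giving {B, D, E, G} and {A, B, E, G}.
{B, D, E, G} is in BCNF.
{A, B, E, G} is in BCNF.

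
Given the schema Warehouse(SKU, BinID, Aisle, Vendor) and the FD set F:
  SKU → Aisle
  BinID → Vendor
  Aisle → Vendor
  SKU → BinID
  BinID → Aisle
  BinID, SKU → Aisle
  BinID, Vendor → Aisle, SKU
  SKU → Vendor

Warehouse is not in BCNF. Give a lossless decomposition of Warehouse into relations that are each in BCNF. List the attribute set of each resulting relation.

{Aisle, BinID, SKU}; {Aisle, Vendor}

Candidate keys of the original relation: {BinID}, {SKU}.
In {Aisle, BinID, SKU, Vendor}, {Aisle} is not a superkey ({Aisle}⁺ restricted to this set is {Aisle, Vendor}), so split on Aisle → Vendor into {Aisle, Vendor} and {Aisle, BinID, SKU}.
{Aisle, Vendor}: every determinant is a superkey — BCNF.
{Aisle, BinID, SKU}: every determinant is a superkey — BCNF.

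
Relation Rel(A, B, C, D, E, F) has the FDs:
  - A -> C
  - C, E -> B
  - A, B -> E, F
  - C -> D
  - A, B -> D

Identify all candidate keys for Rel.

No FD produces {A}, so it must be in every candidate key.
{A, B} is a candidate key since {A, B}⁺ = {A, B, C, D, E, F} covers every attribute.
{A, E} is a candidate key since {A, E}⁺ = {A, B, C, D, E, F} covers every attribute.
These are minimal and exhaustive — every other superkey contains one of them.

{A, B}, {A, E}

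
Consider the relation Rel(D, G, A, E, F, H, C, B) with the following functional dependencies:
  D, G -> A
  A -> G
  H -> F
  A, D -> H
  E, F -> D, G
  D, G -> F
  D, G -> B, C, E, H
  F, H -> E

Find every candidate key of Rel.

{H}⁺ = {A, B, C, D, E, F, G, H} — all of the relation — so {H} is a candidate key.
{A, D}⁺ = {A, B, C, D, E, F, G, H} — all of the relation — so {A, D} is a candidate key.
{D, G}⁺ = {A, B, C, D, E, F, G, H} — all of the relation — so {D, G} is a candidate key.
{E, F}⁺ = {A, B, C, D, E, F, G, H} — all of the relation — so {E, F} is a candidate key.
These are minimal and exhaustive — every other superkey contains one of them.

{A, D}, {D, G}, {E, F}, {H}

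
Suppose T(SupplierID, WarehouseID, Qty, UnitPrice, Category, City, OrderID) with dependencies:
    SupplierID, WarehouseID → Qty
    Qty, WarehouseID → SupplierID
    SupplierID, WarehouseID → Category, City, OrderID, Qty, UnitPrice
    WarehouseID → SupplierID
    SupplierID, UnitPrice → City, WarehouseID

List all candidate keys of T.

{WarehouseID} is a candidate key since {WarehouseID}⁺ = {Category, City, OrderID, Qty, SupplierID, UnitPrice, WarehouseID} covers every attribute.
{SupplierID, UnitPrice} is a candidate key since {SupplierID, UnitPrice}⁺ = {Category, City, OrderID, Qty, SupplierID, UnitPrice, WarehouseID} covers every attribute.
These are minimal and exhaustive — every other superkey contains one of them.

{SupplierID, UnitPrice}, {WarehouseID}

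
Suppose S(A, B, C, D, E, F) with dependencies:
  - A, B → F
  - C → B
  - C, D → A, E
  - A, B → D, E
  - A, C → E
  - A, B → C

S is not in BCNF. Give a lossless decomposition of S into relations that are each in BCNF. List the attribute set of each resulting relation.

Candidate keys of the original relation: {A, B}, {A, C}, {C, D}.
Within {A, B, C, D, E, F}: {C}⁺ ∩ {A, B, C, D, E, F} = {B, C}, not the whole set, so C → B violates BCNF; decompose into {B, C} and {A, C, D, E, F}.
{B, C}: every determinant is a superkey — BCNF.
{A, C, D, E, F}: every determinant is a superkey — BCNF.

{A, C, D, E, F}; {B, C}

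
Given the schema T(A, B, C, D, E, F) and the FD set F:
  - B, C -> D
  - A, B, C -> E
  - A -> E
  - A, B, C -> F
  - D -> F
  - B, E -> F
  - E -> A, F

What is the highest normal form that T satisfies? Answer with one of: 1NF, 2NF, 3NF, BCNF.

1NF

Candidate keys: {A, B, C}, {B, C, E}. Prime attributes: {A, B, C, E}.
B, C -> D: {B, C}⁺ = {B, C, D, F}, which is not all of the attributes, so the left side is not a superkey — BCNF is violated.
B, C -> D determines the non-prime attribute {D} from a non-superkey — 3NF is violated.
{A} is a proper subset of the key {A, B, C}, and {A}⁺ contains the non-prime attribute {F} — a partial dependency, so 2NF is violated.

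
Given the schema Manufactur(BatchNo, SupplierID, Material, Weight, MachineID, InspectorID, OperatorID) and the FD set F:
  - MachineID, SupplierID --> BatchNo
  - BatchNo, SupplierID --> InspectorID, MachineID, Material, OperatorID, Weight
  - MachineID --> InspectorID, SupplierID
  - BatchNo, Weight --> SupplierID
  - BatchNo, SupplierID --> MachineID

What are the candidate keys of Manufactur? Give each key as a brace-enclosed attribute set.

{BatchNo, SupplierID}, {BatchNo, Weight}, {MachineID}

{MachineID}⁺ = {BatchNo, InspectorID, MachineID, Material, OperatorID, SupplierID, Weight}, which is every attribute, so {MachineID} is a candidate key.
{BatchNo, SupplierID}⁺ = {BatchNo, InspectorID, MachineID, Material, OperatorID, SupplierID, Weight}, which is every attribute, so {BatchNo, SupplierID} is a candidate key.
{BatchNo, Weight}⁺ = {BatchNo, InspectorID, MachineID, Material, OperatorID, SupplierID, Weight}, which is every attribute, so {BatchNo, Weight} is a candidate key.
These are minimal and exhaustive — every other superkey contains one of them.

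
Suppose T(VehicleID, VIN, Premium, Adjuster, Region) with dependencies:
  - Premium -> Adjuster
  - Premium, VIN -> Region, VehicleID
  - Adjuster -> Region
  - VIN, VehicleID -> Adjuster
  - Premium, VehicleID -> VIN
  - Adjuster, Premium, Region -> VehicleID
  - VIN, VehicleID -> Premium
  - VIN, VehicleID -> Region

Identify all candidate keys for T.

{Premium} is a candidate key since {Premium}⁺ = {Adjuster, Premium, Region, VIN, VehicleID} covers every attribute.
{VIN, VehicleID} is a candidate key since {VIN, VehicleID}⁺ = {Adjuster, Premium, Region, VIN, VehicleID} covers every attribute.
Any other superkey properly contains one of these, so there are no further candidate keys.

{Premium}, {VIN, VehicleID}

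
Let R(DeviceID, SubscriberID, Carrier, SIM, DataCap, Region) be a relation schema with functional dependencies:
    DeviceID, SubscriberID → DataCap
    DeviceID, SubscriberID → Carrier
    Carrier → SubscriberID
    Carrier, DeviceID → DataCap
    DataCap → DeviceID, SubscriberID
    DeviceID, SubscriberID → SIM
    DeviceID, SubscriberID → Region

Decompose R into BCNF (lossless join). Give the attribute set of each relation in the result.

Candidate keys of the original relation: {Carrier, DeviceID}, {DataCap}, {DeviceID, SubscriberID}.
Within {Carrier, DataCap, DeviceID, Region, SIM, SubscriberID}: {Carrier}⁺ ∩ {Carrier, DataCap, DeviceID, Region, SIM, SubscriberID} = {Carrier, SubscriberID}, not the whole set, so Carrier → SubscriberID violates BCNF; decompose into {Carrier, SubscriberID} and {Carrier, DataCap, DeviceID, Region, SIM}.
{Carrier, SubscriberID} is in BCNF.
{Carrier, DataCap, DeviceID, Region, SIM} is in BCNF.

{Carrier, DataCap, DeviceID, Region, SIM}; {Carrier, SubscriberID}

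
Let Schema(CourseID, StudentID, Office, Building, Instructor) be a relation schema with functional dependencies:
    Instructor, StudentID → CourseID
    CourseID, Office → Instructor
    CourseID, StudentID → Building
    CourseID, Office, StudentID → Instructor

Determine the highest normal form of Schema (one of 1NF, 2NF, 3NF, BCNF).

Candidate keys: {CourseID, Office, StudentID}, {Instructor, Office, StudentID}. Prime attributes: {CourseID, Instructor, Office, StudentID}.
Instructor, StudentID → CourseID breaks BCNF: {Instructor, StudentID}⁺ = {Building, CourseID, Instructor, StudentID}, so {Instructor, StudentID} is not a superkey.
Because {Building} is non-prime and the left side of CourseID, StudentID → Building is not a superkey, the relation is not in 3NF.
The proper key subset {CourseID, StudentID} of {CourseID, Office, StudentID} determines non-prime {Building}, so the relation is not even in 2NF.

1NF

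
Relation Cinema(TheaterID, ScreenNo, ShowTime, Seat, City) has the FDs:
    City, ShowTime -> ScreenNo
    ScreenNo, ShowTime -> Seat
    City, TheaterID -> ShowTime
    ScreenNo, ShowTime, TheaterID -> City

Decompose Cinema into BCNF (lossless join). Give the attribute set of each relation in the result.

{City, ScreenNo, ShowTime}; {City, ShowTime, TheaterID}; {ScreenNo, Seat, ShowTime}

Candidate keys of the original relation: {City, TheaterID}, {ScreenNo, ShowTime, TheaterID}.
{City, ScreenNo, Seat, ShowTime, TheaterID}: {City, ShowTime} determines {City, ScreenNo, Seat, ShowTime} here but is not a superkey — split on City, ShowTime -> ScreenNo, Seat, giving {City, ScreenNo, Seat, ShowTime} and {City, ShowTime, TheaterID}.
{City, ScreenNo, Seat, ShowTime}: {ScreenNo, ShowTime} determines {ScreenNo, Seat, ShowTime} here but is not a superkey — split on ScreenNo, ShowTime -> Seat, giving {ScreenNo, Seat, ShowTime} and {City, ScreenNo, ShowTime}.
{ScreenNo, Seat, ShowTime}: every determinant is a superkey — BCNF.
{City, ScreenNo, ShowTime}: every determinant is a superkey — BCNF.
{City, ShowTime, TheaterID}: every determinant is a superkey — BCNF.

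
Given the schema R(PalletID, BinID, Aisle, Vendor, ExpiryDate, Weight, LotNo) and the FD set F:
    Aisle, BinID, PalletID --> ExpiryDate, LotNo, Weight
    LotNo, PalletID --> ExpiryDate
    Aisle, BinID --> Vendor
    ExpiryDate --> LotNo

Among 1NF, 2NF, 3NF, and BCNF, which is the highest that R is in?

Candidate key: {Aisle, BinID, PalletID}. Prime attributes: {Aisle, BinID, PalletID}.
LotNo, PalletID --> ExpiryDate: {LotNo, PalletID}⁺ = {ExpiryDate, LotNo, PalletID}, which is not all of the attributes, so the left side is not a superkey — BCNF is violated.
LotNo, PalletID --> ExpiryDate has non-prime {ExpiryDate} on the right and a non-superkey on the left, so 3NF fails.
The proper key subset {Aisle, BinID} of {Aisle, BinID, PalletID} determines non-prime {Vendor}, so the relation is not even in 2NF.

1NF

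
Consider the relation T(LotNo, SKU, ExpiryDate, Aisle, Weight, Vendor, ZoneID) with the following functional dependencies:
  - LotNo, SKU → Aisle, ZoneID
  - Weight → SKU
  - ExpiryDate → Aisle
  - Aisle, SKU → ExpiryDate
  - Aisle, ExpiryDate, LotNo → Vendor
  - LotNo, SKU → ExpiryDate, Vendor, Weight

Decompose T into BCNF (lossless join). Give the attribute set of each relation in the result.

{Aisle, ExpiryDate}; {ExpiryDate, LotNo, Vendor}; {ExpiryDate, LotNo, Weight, ZoneID}; {SKU, Weight}

Candidate keys of the original relation: {LotNo, SKU}, {LotNo, Weight}.
Within {Aisle, ExpiryDate, LotNo, SKU, Vendor, Weight, ZoneID}: {Weight}⁺ ∩ {Aisle, ExpiryDate, LotNo, SKU, Vendor, Weight, ZoneID} = {SKU, Weight}, not the whole set, so Weight → SKU violates BCNF; decompose into {SKU, Weight} and {Aisle, ExpiryDate, LotNo, Vendor, Weight, ZoneID}.
{SKU, Weight} is in BCNF.
Within {Aisle, ExpiryDate, LotNo, Vendor, Weight, ZoneID}: {ExpiryDate}⁺ ∩ {Aisle, ExpiryDate, LotNo, Vendor, Weight, ZoneID} = {Aisle, ExpiryDate}, not the whole set, so ExpiryDate → Aisle violates BCNF; decompose into {Aisle, ExpiryDate} and {ExpiryDate, LotNo, Vendor, Weight, ZoneID}.
{Aisle, ExpiryDate} is in BCNF.
Within {ExpiryDate, LotNo, Vendor, Weight, ZoneID}: {ExpiryDate, LotNo}⁺ ∩ {ExpiryDate, LotNo, Vendor, Weight, ZoneID} = {ExpiryDate, LotNo, Vendor}, not the whole set, so ExpiryDate, LotNo → Vendor violates BCNF; decompose into {ExpiryDate, LotNo, Vendor} and {ExpiryDate, LotNo, Weight, ZoneID}.
{ExpiryDate, LotNo, Vendor} is in BCNF.
{ExpiryDate, LotNo, Weight, ZoneID} is in BCNF.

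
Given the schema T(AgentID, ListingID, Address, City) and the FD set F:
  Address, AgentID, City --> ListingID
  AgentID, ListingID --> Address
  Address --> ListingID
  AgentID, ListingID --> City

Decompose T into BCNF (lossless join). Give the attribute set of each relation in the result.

{Address, AgentID, City}; {Address, ListingID}

Candidate keys of the original relation: {Address, AgentID}, {AgentID, ListingID}.
In {Address, AgentID, City, ListingID}, {Address} is not a superkey ({Address}⁺ restricted to this set is {Address, ListingID}), so split on Address --> ListingID into {Address, ListingID} and {Address, AgentID, City}.
{Address, ListingID} has no BCNF violation.
{Address, AgentID, City} has no BCNF violation.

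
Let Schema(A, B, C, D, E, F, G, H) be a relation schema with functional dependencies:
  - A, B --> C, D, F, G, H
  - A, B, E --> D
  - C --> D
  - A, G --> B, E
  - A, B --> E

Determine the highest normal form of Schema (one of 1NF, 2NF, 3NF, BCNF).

2NF

Candidate keys: {A, B}, {A, G}. Prime attributes: {A, B, G}.
C --> D breaks BCNF: {C}⁺ = {C, D}, so {C} is not a superkey.
Because {D} is non-prime and the left side of C --> D is not a superkey, the relation is not in 3NF.
No non-prime attribute depends on a proper subset of any candidate key, so 2NF holds.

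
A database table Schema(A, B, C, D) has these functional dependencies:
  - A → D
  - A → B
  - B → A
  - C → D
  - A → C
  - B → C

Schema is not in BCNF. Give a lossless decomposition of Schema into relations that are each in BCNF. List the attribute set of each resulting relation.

{A, B, C}; {C, D}

Candidate keys of the original relation: {A}, {B}.
In {A, B, C, D}, {C} is not a superkey ({C}⁺ restricted to this set is {C, D}), so split on C → D into {C, D} and {A, B, C}.
{C, D} is in BCNF.
{A, B, C} is in BCNF.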